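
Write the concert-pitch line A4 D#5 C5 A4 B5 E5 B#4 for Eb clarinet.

Written C4 sounds as Eb4 on the Eb clarinet, so concert pitches are written a minor third down.
A4 -> F#4
D#5 -> B#4
C5 -> A4
A4 -> F#4
B5 -> G#5
E5 -> C#5
B#4 -> G##4

F#4 B#4 A4 F#4 G#5 C#5 G##4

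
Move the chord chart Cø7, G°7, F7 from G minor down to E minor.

Aø7 E°7 D7

G minor down to E minor is a minor third; each chord root moves by that interval while the quality stays the same.
Cø7: root C down a minor third → A, giving Aø7.
G°7: root G down a minor third → E, giving E°7.
F7: root F down a minor third → D, giving D7.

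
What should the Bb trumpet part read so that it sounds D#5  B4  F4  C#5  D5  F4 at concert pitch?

The Bb trumpet sounds a major second below written, so the written part must be a major second above concert — transpose each note up.
D#5 -> E#5
B4 -> C#5
F4 -> G4
C#5 -> D#5
D5 -> E5
F4 -> G4

E#5 C#5 G4 D#5 E5 G4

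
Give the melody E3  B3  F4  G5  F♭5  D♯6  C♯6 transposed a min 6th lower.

G#2 D#3 A3 B4 Ab4 F##5 E#5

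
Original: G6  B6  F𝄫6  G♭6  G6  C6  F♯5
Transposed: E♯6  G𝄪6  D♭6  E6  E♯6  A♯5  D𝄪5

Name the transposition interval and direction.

Take the first pair: G6 → E#6. G to E spans 3 letter names, so the interval is some kind of third.
E#6 to G6 is 2 semitones, which makes it a diminished third; the second version is lower, so the direction is down.
Checking another pair — F#5 → D##5 — gives the same interval.

down a diminished third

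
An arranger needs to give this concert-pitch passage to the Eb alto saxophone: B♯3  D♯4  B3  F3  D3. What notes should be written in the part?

Written C4 sounds as Eb3 on the Eb alto saxophone, so concert pitches are written a major sixth up.
B#3 becomes G##4
D#4 becomes B#4
B3 becomes G#4
F3 becomes D4
D3 becomes B3

G##4 B#4 G#4 D4 B3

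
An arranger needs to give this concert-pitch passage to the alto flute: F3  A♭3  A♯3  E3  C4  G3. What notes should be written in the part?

The alto flute sounds a perfect fourth below written, so the written part must be a perfect fourth above concert — transpose each note up.
F3 becomes Bb3
Ab3 becomes Db4
A#3 becomes D#4
E3 becomes A3
C4 becomes F4
G3 becomes C4

Bb3 Db4 D#4 A3 F4 C4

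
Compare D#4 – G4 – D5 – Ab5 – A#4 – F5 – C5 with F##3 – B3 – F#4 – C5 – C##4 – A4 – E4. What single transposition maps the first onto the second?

down a minor sixth

From D#4 to F##3 is 6 letter names — a sixth of some quality.
F##3 to D#4 is 8 semitones, which makes it a minor sixth; the second version is lower, so the direction is down.
Checking another pair — C5 → E4 — gives the same interval.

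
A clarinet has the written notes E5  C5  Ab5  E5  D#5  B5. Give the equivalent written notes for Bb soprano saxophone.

D#5 B4 G5 D#5 C##5 A#5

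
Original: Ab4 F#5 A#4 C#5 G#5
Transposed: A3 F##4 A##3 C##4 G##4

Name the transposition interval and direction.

down a diminished octave

Take the first pair: Ab4 → A3. A to A spans 8 letter names, so the interval is some kind of octave.
A3 to Ab4 is 11 semitones, which makes it a diminished octave; the second version is lower, so the direction is down.
Checking another pair — G#5 → G##4 — gives the same interval.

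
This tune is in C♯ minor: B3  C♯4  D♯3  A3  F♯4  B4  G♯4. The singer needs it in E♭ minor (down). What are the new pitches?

C♯ minor to E♭ minor down is an augmented sixth, so every note moves down by that interval.
B3 -> Db3
C#4 -> Eb3
D#3 -> F2
A3 -> Cb3
F#4 -> Ab3
B4 -> Db4
G#4 -> Bb3

Db3 Eb3 F2 Cb3 Ab3 Db4 Bb3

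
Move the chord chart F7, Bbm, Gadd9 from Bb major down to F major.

C7 Fm Dadd9

Bb major down to F major is a perfect fourth; each chord root moves by that interval while the quality stays the same.
F7: root F down a perfect fourth → C, giving C7.
Bbm: root Bb down a perfect fourth → F, giving Fm.
Gadd9: root G down a perfect fourth → D, giving Dadd9.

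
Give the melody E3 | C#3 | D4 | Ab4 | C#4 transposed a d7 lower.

F##2 D##2 E#3 B3 D##3

E3 becomes F##2
C#3 becomes D##2
D4 becomes E#3
Ab4 becomes B3
C#4 becomes D##3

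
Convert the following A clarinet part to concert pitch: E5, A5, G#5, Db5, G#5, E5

C#5 F#5 E#5 Bb4 E#5 C#5

The A clarinet sounds a minor third below written, so transpose each written note down a minor third.
E5 → C#5
A5 → F#5
G#5 → E#5
Db5 → Bb4
G#5 → E#5
E5 → C#5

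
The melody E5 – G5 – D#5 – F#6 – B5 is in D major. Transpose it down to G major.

D major to G major down is a perfect fifth, so every note moves down by that interval.
E5 becomes A4
G5 becomes C5
D#5 becomes G#4
F#6 becomes B5
B5 becomes E5

A4 C5 G#4 B5 E5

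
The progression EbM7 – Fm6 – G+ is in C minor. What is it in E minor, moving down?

C minor down to E minor is a minor sixth; each chord root moves by that interval while the quality stays the same.
EbM7: root Eb down a minor sixth → G, giving GM7.
Fm6: root F down a minor sixth → A, giving Am6.
G+: root G down a minor sixth → B, giving B+.

GM7 Am6 B+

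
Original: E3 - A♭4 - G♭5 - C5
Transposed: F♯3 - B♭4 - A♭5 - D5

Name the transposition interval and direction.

Take the first pair: E3 → F#3. E to F spans 2 letter names, so the interval is some kind of second.
E3 to F#3 is 2 semitones, which makes it a major second; the second version is higher, so the direction is up.
Checking another pair — C5 → D5 — gives the same interval.

up a major second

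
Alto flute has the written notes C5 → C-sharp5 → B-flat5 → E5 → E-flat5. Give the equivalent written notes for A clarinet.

Bb4 B4 Ab5 D5 Db5

First find concert pitch: the alto flute sounds a perfect fourth below written, so C5 C-sharp5 B-flat5 E5 E-flat5 sounds G4 G#4 F5 B4 Bb4.
Then write for A clarinet: it sounds a minor third below written, so the part must be a minor third above concert.
G4 → Bb4
G#4 → B4
F5 → Ab5
B4 → D5
Bb4 → Db5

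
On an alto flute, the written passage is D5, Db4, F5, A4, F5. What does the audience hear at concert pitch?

A4 Ab3 C5 E4 C5

The alto flute sounds a perfect fourth below written, so transpose each written note down a perfect fourth.
D5 to A4
Db4 to Ab3
F5 to C5
A4 to E4
F5 to C5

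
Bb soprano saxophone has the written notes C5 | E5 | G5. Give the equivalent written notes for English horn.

F5 A5 C6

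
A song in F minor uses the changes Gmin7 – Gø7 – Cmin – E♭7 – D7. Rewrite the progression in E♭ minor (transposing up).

F minor up to E♭ minor is a minor seventh; each chord root moves by that interval while the quality stays the same.
Gmin7: root G up a minor seventh → F, giving Fmin7.
Gø7: root G up a minor seventh → F, giving Fø7.
Cmin: root C up a minor seventh → Bb, giving Bbmin.
E♭7: root E♭ up a minor seventh → Db, giving Db7.
D7: root D up a minor seventh → C, giving C7.

Fmin7 Fø7 Bbmin Db7 C7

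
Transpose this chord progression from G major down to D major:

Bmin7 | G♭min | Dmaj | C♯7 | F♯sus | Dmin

F#min7 Dbmin Amaj G#7 C#sus Amin

G major down to D major is a perfect fourth; each chord root moves by that interval while the quality stays the same.
Bmin7: root B down a perfect fourth → F#, giving F#min7.
G♭min: root G♭ down a perfect fourth → Db, giving Dbmin.
Dmaj: root D down a perfect fourth → A, giving Amaj.
C♯7: root C♯ down a perfect fourth → G#, giving G#7.
F♯sus: root F♯ down a perfect fourth → C#, giving C#sus.
Dmin: root D down a perfect fourth → A, giving Amin.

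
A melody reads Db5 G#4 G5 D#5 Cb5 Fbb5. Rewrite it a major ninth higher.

Eb6 A#5 A6 E#6 Db6 Gbb6

Db5 up a major ninth is Eb6.
G#4 up a major ninth is A#5.
G5: a ninth up reaches A, and 14 semitones makes it A6.
D#5 up a major ninth is E#6.
A major ninth up from Cb5 gives Db6.
Fbb5: a ninth up reaches G, and 14 semitones makes it Gbb6.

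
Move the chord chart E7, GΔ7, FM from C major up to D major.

F#7 AΔ7 GM

C major up to D major is a major second; each chord root moves by that interval while the quality stays the same.
E7: root E up a major second → F#, giving F#7.
GΔ7: root G up a major second → A, giving AΔ7.
FM: root F up a major second → G, giving GM.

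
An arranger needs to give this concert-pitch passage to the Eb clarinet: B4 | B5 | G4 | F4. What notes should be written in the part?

G#4 G#5 E4 D4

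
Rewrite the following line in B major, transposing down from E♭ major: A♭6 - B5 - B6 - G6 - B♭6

E♭ major to B major down is a diminished fourth, so every note moves down by that interval.
Ab6 -> E6
B5 -> F##5
B6 -> F##6
G6 -> D#6
Bb6 -> F#6

E6 F##5 F##6 D#6 F#6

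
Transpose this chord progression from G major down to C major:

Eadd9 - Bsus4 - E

G major down to C major is a perfect fifth; each chord root moves by that interval while the quality stays the same.
Eadd9: root E down a perfect fifth → A, giving Aadd9.
Bsus4: root B down a perfect fifth → E, giving Esus4.
E: root E down a perfect fifth → A, giving A.

Aadd9 Esus4 A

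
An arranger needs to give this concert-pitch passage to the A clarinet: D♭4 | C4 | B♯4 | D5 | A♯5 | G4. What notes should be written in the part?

Fb4 Eb4 D#5 F5 C#6 Bb4

The A clarinet sounds a minor third below written, so the written part must be a minor third above concert — transpose each note up.
Db4 → Fb4
C4 → Eb4
B#4 → D#5
D5 → F5
A#5 → C#6
G4 → Bb4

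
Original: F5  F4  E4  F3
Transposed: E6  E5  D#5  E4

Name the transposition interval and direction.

From F5 to E6 is 7 letter names — a seventh of some quality.
F5 to E6 is 11 semitones, which makes it a major seventh; the second version is higher, so the direction is up.
Checking another pair — F3 → E4 — gives the same interval.

up a major seventh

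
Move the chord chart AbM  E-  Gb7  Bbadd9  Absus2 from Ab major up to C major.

CM G#- Bb7 Dadd9 Csus2

Ab major up to C major is a major third; each chord root moves by that interval while the quality stays the same.
AbM: root Ab up a major third → C, giving CM.
E-: root E up a major third → G#, giving G#-.
Gb7: root Gb up a major third → Bb, giving Bb7.
Bbadd9: root Bb up a major third → D, giving Dadd9.
Absus2: root Ab up a major third → C, giving Csus2.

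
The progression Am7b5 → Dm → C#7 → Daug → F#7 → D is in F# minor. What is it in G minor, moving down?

F# minor down to G minor is a major seventh; each chord root moves by that interval while the quality stays the same.
Am7b5: root A down a major seventh → Bb, giving Bbm7b5.
Dm: root D down a major seventh → Eb, giving Ebm.
C#7: root C# down a major seventh → D, giving D7.
Daug: root D down a major seventh → Eb, giving Ebaug.
F#7: root F# down a major seventh → G, giving G7.
D: root D down a major seventh → Eb, giving Eb.

Bbm7b5 Ebm D7 Ebaug G7 Eb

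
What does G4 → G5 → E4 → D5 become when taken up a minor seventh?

F5 F6 D5 C6

A minor seventh up from G4 gives F5.
G5 up a minor seventh is F6.
E4: a seventh up reaches D, and 10 semitones makes it D5.
A minor seventh up from D5 gives C6.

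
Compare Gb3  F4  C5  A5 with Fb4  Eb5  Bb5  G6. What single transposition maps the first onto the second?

From Gb3 to Fb4 is 7 letter names — a seventh of some quality.
Gb3 to Fb4 is 10 semitones, which makes it a minor seventh; the second version is higher, so the direction is up.
Checking another pair — A5 → G6 — gives the same interval.

up a minor seventh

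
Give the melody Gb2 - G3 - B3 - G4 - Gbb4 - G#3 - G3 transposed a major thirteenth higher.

Eb4 E5 G#5 E6 Ebb6 E#5 E5

Gb2 gives Eb4
G3 gives E5
B3 gives G#5
G4 gives E6
Gbb4 gives Ebb6
G#3 gives E#5
G3 gives E5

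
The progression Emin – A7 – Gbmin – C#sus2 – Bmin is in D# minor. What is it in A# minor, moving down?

Bmin E7 Dbmin G#sus2 F#min

D# minor down to A# minor is a perfect fourth; each chord root moves by that interval while the quality stays the same.
Emin: root E down a perfect fourth → B, giving Bmin.
A7: root A down a perfect fourth → E, giving E7.
Gbmin: root Gb down a perfect fourth → Db, giving Dbmin.
C#sus2: root C# down a perfect fourth → G#, giving G#sus2.
Bmin: root B down a perfect fourth → F#, giving F#min.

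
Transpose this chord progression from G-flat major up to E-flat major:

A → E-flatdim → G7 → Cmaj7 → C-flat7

F# Cdim E7 Amaj7 Ab7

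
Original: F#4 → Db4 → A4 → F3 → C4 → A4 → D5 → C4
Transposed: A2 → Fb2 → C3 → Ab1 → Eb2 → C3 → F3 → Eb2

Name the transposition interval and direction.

down a major thirteenth

Take the first pair: F#4 → A2. F to A spans 13 letter names, so the interval is some kind of thirteenth.
A2 to F#4 is 21 semitones, which makes it a major thirteenth; the second version is lower, so the direction is down.
Checking another pair — C4 → Eb2 — gives the same interval.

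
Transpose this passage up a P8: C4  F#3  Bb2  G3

C4 up a perfect octave is C5.
F#3 up a perfect octave is F#4.
Bb2: an octave up reaches B, and 12 semitones makes it Bb3.
G3: an octave up reaches G, and 12 semitones makes it G4.

C5 F#4 Bb3 G4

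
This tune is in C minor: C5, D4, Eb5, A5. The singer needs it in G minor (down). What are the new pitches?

G4 A3 Bb4 E5

From C down to G is a perfect fourth; apply that to each pitch.
C5 gives G4
D4 gives A3
Eb5 gives Bb4
A5 gives E5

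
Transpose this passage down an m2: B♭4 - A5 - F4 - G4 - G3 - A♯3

Bb4: a second down reaches A, and 1 semitone makes it A4.
A minor second down from A5 gives G#5.
F4: a second down reaches E, and 1 semitone makes it E4.
G4 down a minor second is F#4.
G3: a second down reaches F, and 1 semitone makes it F#3.
A#3 down a minor second is G##3.

A4 G#5 E4 F#4 F#3 G##3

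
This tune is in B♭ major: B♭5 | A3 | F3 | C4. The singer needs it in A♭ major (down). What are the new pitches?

B♭ major to A♭ major down is a major second, so every note moves down by that interval.
Bb5 gives Ab5
A3 gives G3
F3 gives Eb3
C4 gives Bb3

Ab5 G3 Eb3 Bb3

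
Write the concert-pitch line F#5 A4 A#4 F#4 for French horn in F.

C#6 E5 E#5 C#5

The French horn in F sounds a perfect fifth below written, so the written part must be a perfect fifth above concert — transpose each note up.
F#5 → C#6
A4 → E5
A#4 → E#5
F#4 → C#5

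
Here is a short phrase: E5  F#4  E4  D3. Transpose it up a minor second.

F5 G4 F4 Eb3

E5 -> F5
F#4 -> G4
E4 -> F4
D3 -> Eb3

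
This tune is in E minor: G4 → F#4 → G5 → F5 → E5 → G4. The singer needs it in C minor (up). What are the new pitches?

E minor to C minor up is a minor sixth, so every note moves up by that interval.
G4 -> Eb5
F#4 -> D5
G5 -> Eb6
F5 -> Db6
E5 -> C6
G4 -> Eb5

Eb5 D5 Eb6 Db6 C6 Eb5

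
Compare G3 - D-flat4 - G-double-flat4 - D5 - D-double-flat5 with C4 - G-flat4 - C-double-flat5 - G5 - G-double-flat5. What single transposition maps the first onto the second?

up a perfect fourth

Take the first pair: G3 → C4. G to C spans 4 letter names, so the interval is some kind of fourth.
G3 to C4 is 5 semitones, which makes it a perfect fourth; the second version is higher, so the direction is up.
Checking another pair — Dbb5 → Gbb5 — gives the same interval.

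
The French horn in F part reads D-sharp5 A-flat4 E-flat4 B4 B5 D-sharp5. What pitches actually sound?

Written C4 on the French horn in F sounds as F3, a perfect fifth lower; apply that shift to every note.
D#5 gives G#4
Ab4 gives Db4
Eb4 gives Ab3
B4 gives E4
B5 gives E5
D#5 gives G#4

G#4 Db4 Ab3 E4 E5 G#4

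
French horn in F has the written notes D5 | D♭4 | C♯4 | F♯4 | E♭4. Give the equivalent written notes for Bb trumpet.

First find concert pitch: the French horn in F sounds a perfect fifth below written, so D5 D♭4 C♯4 F♯4 E♭4 sounds G4 Gb3 F#3 B3 Ab3.
Then write for Bb trumpet: it sounds a major second below written, so the part must be a major second above concert.
G4 → A4
Gb3 → Ab3
F#3 → G#3
B3 → C#4
Ab3 → Bb3

A4 Ab3 G#3 C#4 Bb3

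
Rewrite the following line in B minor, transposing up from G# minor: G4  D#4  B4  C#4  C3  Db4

Bb4 F#4 D5 E4 Eb3 Fb4

From G# up to B is a minor third; apply that to each pitch.
G4 becomes Bb4
D#4 becomes F#4
B4 becomes D5
C#4 becomes E4
C3 becomes Eb3
Db4 becomes Fb4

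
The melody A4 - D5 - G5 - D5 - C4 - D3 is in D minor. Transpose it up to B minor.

From D up to B is a major sixth; apply that to each pitch.
A4 becomes F#5
D5 becomes B5
G5 becomes E6
D5 becomes B5
C4 becomes A4
D3 becomes B3

F#5 B5 E6 B5 A4 B3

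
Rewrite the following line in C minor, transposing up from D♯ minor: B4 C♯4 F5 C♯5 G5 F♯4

Ab5 Bb4 Ebb6 Bb5 Fb6 Eb5

From D♯ up to C is a diminished seventh; apply that to each pitch.
B4 becomes Ab5
C#4 becomes Bb4
F5 becomes Ebb6
C#5 becomes Bb5
G5 becomes Fb6
F#4 becomes Eb5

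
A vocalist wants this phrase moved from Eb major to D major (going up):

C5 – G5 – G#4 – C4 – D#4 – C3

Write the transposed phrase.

B5 F#6 F##5 B4 C##5 B3

From Eb up to D is a major seventh; apply that to each pitch.
C5 -> B5
G5 -> F#6
G#4 -> F##5
C4 -> B4
D#4 -> C##5
C3 -> B3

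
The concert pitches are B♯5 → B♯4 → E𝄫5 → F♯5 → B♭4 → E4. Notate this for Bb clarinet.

The Bb clarinet sounds a major second below written, so the written part must be a major second above concert — transpose each note up.
B#5 gives C##6
B#4 gives C##5
Ebb5 gives Fb5
F#5 gives G#5
Bb4 gives C5
E4 gives F#4

C##6 C##5 Fb5 G#5 C5 F#4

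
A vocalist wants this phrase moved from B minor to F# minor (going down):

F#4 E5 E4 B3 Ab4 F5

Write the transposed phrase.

B minor to F# minor down is a perfect fourth, so every note moves down by that interval.
F#4 becomes C#4
E5 becomes B4
E4 becomes B3
B3 becomes F#3
Ab4 becomes Eb4
F5 becomes C5

C#4 B4 B3 F#3 Eb4 C5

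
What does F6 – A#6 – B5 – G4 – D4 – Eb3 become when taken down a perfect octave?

F5 A#5 B4 G3 D3 Eb2

F6 to F5
A#6 to A#5
B5 to B4
G4 to G3
D4 to D3
Eb3 to Eb2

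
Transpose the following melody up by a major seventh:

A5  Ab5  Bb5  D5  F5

A5 -> G#6
Ab5 -> G6
Bb5 -> A6
D5 -> C#6
F5 -> E6

G#6 G6 A6 C#6 E6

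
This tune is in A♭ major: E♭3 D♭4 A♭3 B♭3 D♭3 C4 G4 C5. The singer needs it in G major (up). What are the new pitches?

From A♭ up to G is a major seventh; apply that to each pitch.
Eb3 becomes D4
Db4 becomes C5
Ab3 becomes G4
Bb3 becomes A4
Db3 becomes C4
C4 becomes B4
G4 becomes F#5
C5 becomes B5

D4 C5 G4 A4 C4 B4 F#5 B5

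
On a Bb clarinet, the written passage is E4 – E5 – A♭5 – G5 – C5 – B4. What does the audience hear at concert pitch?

The Bb clarinet sounds a major second below written, so transpose each written note down a major second.
E4 gives D4
E5 gives D5
Ab5 gives Gb5
G5 gives F5
C5 gives Bb4
B4 gives A4

D4 D5 Gb5 F5 Bb4 A4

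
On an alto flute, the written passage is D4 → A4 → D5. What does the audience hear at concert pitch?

Written C4 on the alto flute sounds as G3, a perfect fourth lower; apply that shift to every note.
D4 becomes A3
A4 becomes E4
D5 becomes A4

A3 E4 A4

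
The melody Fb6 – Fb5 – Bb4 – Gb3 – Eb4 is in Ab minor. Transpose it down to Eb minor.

Cb6 Cb5 F4 Db3 Bb3

From Ab down to Eb is a perfect fourth; apply that to each pitch.
Fb6 to Cb6
Fb5 to Cb5
Bb4 to F4
Gb3 to Db3
Eb4 to Bb3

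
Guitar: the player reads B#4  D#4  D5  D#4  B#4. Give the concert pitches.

B#3 D#3 D4 D#3 B#3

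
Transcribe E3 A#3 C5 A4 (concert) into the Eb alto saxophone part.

Written C4 sounds as Eb3 on the Eb alto saxophone, so concert pitches are written a major sixth up.
E3 gives C#4
A#3 gives F##4
C5 gives A5
A4 gives F#5

C#4 F##4 A5 F#5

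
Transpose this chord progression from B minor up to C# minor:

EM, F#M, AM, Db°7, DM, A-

B minor up to C# minor is a major second; each chord root moves by that interval while the quality stays the same.
EM: root E up a major second → F#, giving F#M.
F#M: root F# up a major second → G#, giving G#M.
AM: root A up a major second → B, giving BM.
Db°7: root Db up a major second → Eb, giving Eb°7.
DM: root D up a major second → E, giving EM.
A-: root A up a major second → B, giving B-.

F#M G#M BM Eb°7 EM B-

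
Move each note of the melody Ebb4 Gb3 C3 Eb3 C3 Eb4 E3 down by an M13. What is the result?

Gbb2 Bbb1 Eb1 Gb1 Eb1 Gb2 G1

Ebb4 → Gbb2
Gb3 → Bbb1
C3 → Eb1
Eb3 → Gb1
C3 → Eb1
Eb4 → Gb2
E3 → G1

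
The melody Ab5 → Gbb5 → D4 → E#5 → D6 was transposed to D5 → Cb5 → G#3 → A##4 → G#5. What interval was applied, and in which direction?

Take the first pair: Ab5 → D5. A to D spans 5 letter names, so the interval is some kind of fifth.
D5 to Ab5 is 6 semitones, which makes it a diminished fifth; the second version is lower, so the direction is down.
Checking another pair — D6 → G#5 — gives the same interval.

down a diminished fifth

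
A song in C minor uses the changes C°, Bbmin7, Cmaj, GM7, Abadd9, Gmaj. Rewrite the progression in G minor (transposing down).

C minor down to G minor is a perfect fourth; each chord root moves by that interval while the quality stays the same.
C°: root C down a perfect fourth → G, giving G°.
Bbmin7: root Bb down a perfect fourth → F, giving Fmin7.
Cmaj: root C down a perfect fourth → G, giving Gmaj.
GM7: root G down a perfect fourth → D, giving DM7.
Abadd9: root Ab down a perfect fourth → Eb, giving Ebadd9.
Gmaj: root G down a perfect fourth → D, giving Dmaj.

G° Fmin7 Gmaj DM7 Ebadd9 Dmaj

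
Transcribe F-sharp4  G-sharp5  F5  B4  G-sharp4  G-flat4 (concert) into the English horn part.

Written C4 sounds as F3 on the English horn, so concert pitches are written a perfect fifth up.
F#4 to C#5
G#5 to D#6
F5 to C6
B4 to F#5
G#4 to D#5
Gb4 to Db5

C#5 D#6 C6 F#5 D#5 Db5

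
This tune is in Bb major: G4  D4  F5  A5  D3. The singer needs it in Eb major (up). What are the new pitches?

C5 G4 Bb5 D6 G3

From Bb up to Eb is a perfect fourth; apply that to each pitch.
G4 gives C5
D4 gives G4
F5 gives Bb5
A5 gives D6
D3 gives G3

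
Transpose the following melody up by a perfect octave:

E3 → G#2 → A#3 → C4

E3 -> E4
G#2 -> G#3
A#3 -> A#4
C4 -> C5

E4 G#3 A#4 C5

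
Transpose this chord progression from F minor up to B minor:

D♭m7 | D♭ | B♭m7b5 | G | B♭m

Gm7 G Em7b5 C# Em

F minor up to B minor is an augmented fourth; each chord root moves by that interval while the quality stays the same.
D♭m7: root D♭ up an augmented fourth → G, giving Gm7.
D♭: root D♭ up an augmented fourth → G, giving G.
B♭m7b5: root B♭ up an augmented fourth → E, giving Em7b5.
G: root G up an augmented fourth → C#, giving C#.
B♭m: root B♭ up an augmented fourth → E, giving Em.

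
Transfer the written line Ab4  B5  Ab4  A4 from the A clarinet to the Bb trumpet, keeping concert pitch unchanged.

First find concert pitch: the A clarinet sounds a minor third below written, so Ab4 B5 Ab4 A4 sounds F4 G#5 F4 F#4.
Then write for Bb trumpet: it sounds a major second below written, so the part must be a major second above concert.
F4 → G4
G#5 → A#5
F4 → G4
F#4 → G#4

G4 A#5 G4 G#4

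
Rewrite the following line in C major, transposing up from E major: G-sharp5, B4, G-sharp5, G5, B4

E major to C major up is a minor sixth, so every note moves up by that interval.
G#5 -> E6
B4 -> G5
G#5 -> E6
G5 -> Eb6
B4 -> G5

E6 G5 E6 Eb6 G5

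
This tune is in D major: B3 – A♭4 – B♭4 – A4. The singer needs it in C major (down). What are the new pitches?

A3 Gb4 Ab4 G4

D major to C major down is a major second, so every note moves down by that interval.
B3 -> A3
Ab4 -> Gb4
Bb4 -> Ab4
A4 -> G4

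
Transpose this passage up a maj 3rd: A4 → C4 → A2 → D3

A4: a third up reaches C, and 4 semitones makes it C#5.
A major third up from C4 gives E4.
A2: a third up reaches C, and 4 semitones makes it C#3.
D3 up a major third is F#3.

C#5 E4 C#3 F#3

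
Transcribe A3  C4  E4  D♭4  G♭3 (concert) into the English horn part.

E4 G4 B4 Ab4 Db4

The English horn sounds a perfect fifth below written, so the written part must be a perfect fifth above concert — transpose each note up.
A3 to E4
C4 to G4
E4 to B4
Db4 to Ab4
Gb3 to Db4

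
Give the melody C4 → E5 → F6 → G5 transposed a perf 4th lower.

G3 B4 C6 D5

C4: a fourth down reaches G, and 5 semitones makes it G3.
E5: a fourth down reaches B, and 5 semitones makes it B4.
A perfect fourth down from F6 gives C6.
G5: a fourth down reaches D, and 5 semitones makes it D5.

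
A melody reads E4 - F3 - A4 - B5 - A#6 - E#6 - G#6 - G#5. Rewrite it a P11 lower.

B2 C2 E3 F#4 E#5 B#4 D#5 D#4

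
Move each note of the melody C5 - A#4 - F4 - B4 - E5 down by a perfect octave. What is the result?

C5 becomes C4
A#4 becomes A#3
F4 becomes F3
B4 becomes B3
E5 becomes E4

C4 A#3 F3 B3 E4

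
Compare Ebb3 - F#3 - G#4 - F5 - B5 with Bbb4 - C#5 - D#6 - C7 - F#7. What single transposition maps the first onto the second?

up a perfect twelfth

Take the first pair: Ebb3 → Bbb4. E to B spans 12 letter names, so the interval is some kind of twelfth.
Ebb3 to Bbb4 is 19 semitones, which makes it a perfect twelfth; the second version is higher, so the direction is up.
Checking another pair — B5 → F#7 — gives the same interval.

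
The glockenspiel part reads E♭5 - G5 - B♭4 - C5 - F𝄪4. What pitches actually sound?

Eb7 G7 Bb6 C7 F##6

Written C4 on the glockenspiel sounds as C6, a perfect fifteenth higher; apply that shift to every note.
Eb5 -> Eb7
G5 -> G7
Bb4 -> Bb6
C5 -> C7
F##4 -> F##6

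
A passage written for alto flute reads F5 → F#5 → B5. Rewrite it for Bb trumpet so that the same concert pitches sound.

First find concert pitch: the alto flute sounds a perfect fourth below written, so F5 F#5 B5 sounds C5 C#5 F#5.
Then write for Bb trumpet: it sounds a major second below written, so the part must be a major second above concert.
C5 → D5
C#5 → D#5
F#5 → G#5

D5 D#5 G#5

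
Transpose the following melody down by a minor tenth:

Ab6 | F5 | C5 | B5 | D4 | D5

F5 D4 A3 G#4 B2 B3

Ab6: a tenth down reaches F, and 15 semitones makes it F5.
A minor tenth down from F5 gives D4.
A minor tenth down from C5 gives A3.
B5 down a minor tenth is G#4.
D4 down a minor tenth is B2.
D5: a tenth down reaches B, and 15 semitones makes it B3.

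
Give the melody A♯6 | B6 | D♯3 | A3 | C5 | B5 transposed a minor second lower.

G##6 A#6 C##3 G#3 B4 A#5

A#6: a second down reaches G, and 1 semitone makes it G##6.
B6: a second down reaches A, and 1 semitone makes it A#6.
D#3 down a minor second is C##3.
A3: a second down reaches G, and 1 semitone makes it G#3.
C5: a second down reaches B, and 1 semitone makes it B4.
A minor second down from B5 gives A#5.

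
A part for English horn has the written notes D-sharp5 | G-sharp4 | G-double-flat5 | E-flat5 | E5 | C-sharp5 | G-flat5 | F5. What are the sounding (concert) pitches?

Written C4 on the English horn sounds as F3, a perfect fifth lower; apply that shift to every note.
D#5 → G#4
G#4 → C#4
Gbb5 → Cbb5
Eb5 → Ab4
E5 → A4
C#5 → F#4
Gb5 → Cb5
F5 → Bb4

G#4 C#4 Cbb5 Ab4 A4 F#4 Cb5 Bb4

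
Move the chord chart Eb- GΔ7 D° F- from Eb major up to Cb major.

Cb- EbΔ7 Bb° Db-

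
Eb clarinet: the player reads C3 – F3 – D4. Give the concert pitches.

Written C4 on the Eb clarinet sounds as Eb4, a minor third higher; apply that shift to every note.
C3 → Eb3
F3 → Ab3
D4 → F4

Eb3 Ab3 F4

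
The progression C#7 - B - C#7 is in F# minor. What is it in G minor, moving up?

D7 C D7

F# minor up to G minor is a minor second; each chord root moves by that interval while the quality stays the same.
C#7: root C# up a minor second → D, giving D7.
B: root B up a minor second → C, giving C.
C#7: root C# up a minor second → D, giving D7.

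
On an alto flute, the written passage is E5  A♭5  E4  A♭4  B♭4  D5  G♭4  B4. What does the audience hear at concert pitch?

Written C4 on the alto flute sounds as G3, a perfect fourth lower; apply that shift to every note.
E5 gives B4
Ab5 gives Eb5
E4 gives B3
Ab4 gives Eb4
Bb4 gives F4
D5 gives A4
Gb4 gives Db4
B4 gives F#4

B4 Eb5 B3 Eb4 F4 A4 Db4 F#4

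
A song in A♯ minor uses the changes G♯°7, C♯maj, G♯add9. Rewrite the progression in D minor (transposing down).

C°7 Fmaj Cadd9

A♯ minor down to D minor is an augmented fifth; each chord root moves by that interval while the quality stays the same.
G♯°7: root G♯ down an augmented fifth → C, giving C°7.
C♯maj: root C♯ down an augmented fifth → F, giving Fmaj.
G♯add9: root G♯ down an augmented fifth → C, giving Cadd9.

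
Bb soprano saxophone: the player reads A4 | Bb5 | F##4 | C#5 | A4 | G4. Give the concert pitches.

G4 Ab5 E#4 B4 G4 F4

Written C4 on the Bb soprano saxophone sounds as Bb3, a major second lower; apply that shift to every note.
A4 becomes G4
Bb5 becomes Ab5
F##4 becomes E#4
C#5 becomes B4
A4 becomes G4
G4 becomes F4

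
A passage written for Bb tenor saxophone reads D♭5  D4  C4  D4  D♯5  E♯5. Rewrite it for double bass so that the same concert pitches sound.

Cb5 C4 Bb3 C4 C#5 D#5

First find concert pitch: the Bb tenor saxophone sounds a major ninth below written, so D♭5 D4 C4 D4 D♯5 E♯5 sounds Cb4 C3 Bb2 C3 C#4 D#4.
Then write for double bass: it sounds a perfect octave below written, so the part must be a perfect octave above concert.
Cb4 → Cb5
C3 → C4
Bb2 → Bb3
C3 → C4
C#4 → C#5
D#4 → D#5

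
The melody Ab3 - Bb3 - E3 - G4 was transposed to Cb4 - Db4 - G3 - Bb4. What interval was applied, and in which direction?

up a minor third

Take the first pair: Ab3 → Cb4. A to C spans 3 letter names, so the interval is some kind of third.
Ab3 to Cb4 is 3 semitones, which makes it a minor third; the second version is higher, so the direction is up.
Checking another pair — G4 → Bb4 — gives the same interval.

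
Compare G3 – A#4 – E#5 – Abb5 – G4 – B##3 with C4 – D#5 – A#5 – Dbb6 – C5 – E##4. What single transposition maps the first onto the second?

Take the first pair: G3 → C4. G to C spans 4 letter names, so the interval is some kind of fourth.
G3 to C4 is 5 semitones, which makes it a perfect fourth; the second version is higher, so the direction is up.
Checking another pair — B##3 → E##4 — gives the same interval.

up a perfect fourth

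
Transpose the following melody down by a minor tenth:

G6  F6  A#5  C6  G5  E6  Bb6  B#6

E5 D5 F##4 A4 E4 C#5 G5 G##5

A minor tenth down from G6 gives E5.
F6: a tenth down reaches D, and 15 semitones makes it D5.
A#5: a tenth down reaches F, and 15 semitones makes it F##4.
C6 down a minor tenth is A4.
A minor tenth down from G5 gives E4.
E6 down a minor tenth is C#5.
Bb6 down a minor tenth is G5.
B#6: a tenth down reaches G, and 15 semitones makes it G##5.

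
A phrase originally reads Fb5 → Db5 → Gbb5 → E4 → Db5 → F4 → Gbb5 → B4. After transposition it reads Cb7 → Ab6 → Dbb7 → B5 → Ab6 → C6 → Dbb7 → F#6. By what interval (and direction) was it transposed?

up a perfect twelfth

Take the first pair: Fb5 → Cb7. F to C spans 12 letter names, so the interval is some kind of twelfth.
Fb5 to Cb7 is 19 semitones, which makes it a perfect twelfth; the second version is higher, so the direction is up.
Checking another pair — B4 → F#6 — gives the same interval.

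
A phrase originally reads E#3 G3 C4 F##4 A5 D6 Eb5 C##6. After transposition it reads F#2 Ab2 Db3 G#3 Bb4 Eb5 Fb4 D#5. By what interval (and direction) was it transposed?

down a major seventh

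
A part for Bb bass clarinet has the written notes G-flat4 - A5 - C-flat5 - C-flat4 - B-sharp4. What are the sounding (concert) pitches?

Fb3 G4 Bbb3 Bbb2 A#3

The Bb bass clarinet sounds a major ninth below written, so transpose each written note down a major ninth.
Gb4 becomes Fb3
A5 becomes G4
Cb5 becomes Bbb3
Cb4 becomes Bbb2
B#4 becomes A#3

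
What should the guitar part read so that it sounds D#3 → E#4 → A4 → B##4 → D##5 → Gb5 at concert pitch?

D#4 E#5 A5 B##5 D##6 Gb6

The guitar sounds a perfect octave below written, so the written part must be a perfect octave above concert — transpose each note up.
D#3 becomes D#4
E#4 becomes E#5
A4 becomes A5
B##4 becomes B##5
D##5 becomes D##6
Gb5 becomes Gb6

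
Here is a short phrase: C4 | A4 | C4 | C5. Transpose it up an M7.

C4 up a major seventh is B4.
A4 up a major seventh is G#5.
C4: a seventh up reaches B, and 11 semitones makes it B4.
C5 up a major seventh is B5.

B4 G#5 B4 B5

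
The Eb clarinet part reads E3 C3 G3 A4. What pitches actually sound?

G3 Eb3 Bb3 C5

The Eb clarinet sounds a minor third above written, so transpose each written note up a minor third.
E3 -> G3
C3 -> Eb3
G3 -> Bb3
A4 -> C5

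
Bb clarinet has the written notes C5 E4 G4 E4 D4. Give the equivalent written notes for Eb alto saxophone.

G5 B4 D5 B4 A4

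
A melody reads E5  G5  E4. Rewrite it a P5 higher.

E5: a fifth up reaches B, and 7 semitones makes it B5.
G5: a fifth up reaches D, and 7 semitones makes it D6.
E4 up a perfect fifth is B4.

B5 D6 B4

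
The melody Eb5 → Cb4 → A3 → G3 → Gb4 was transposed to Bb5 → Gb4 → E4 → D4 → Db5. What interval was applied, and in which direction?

up a perfect fifth

From Eb5 to Bb5 is 5 letter names — a fifth of some quality.
Eb5 to Bb5 is 7 semitones, which makes it a perfect fifth; the second version is higher, so the direction is up.
Checking another pair — Gb4 → Db5 — gives the same interval.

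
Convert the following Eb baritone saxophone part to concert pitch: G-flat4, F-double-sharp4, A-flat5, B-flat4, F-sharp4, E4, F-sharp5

The Eb baritone saxophone sounds a major thirteenth below written, so transpose each written note down a major thirteenth.
Gb4 gives Bbb2
F##4 gives A#2
Ab5 gives Cb4
Bb4 gives Db3
F#4 gives A2
E4 gives G2
F#5 gives A3

Bbb2 A#2 Cb4 Db3 A2 G2 A3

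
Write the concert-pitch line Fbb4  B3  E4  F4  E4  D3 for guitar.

The guitar sounds a perfect octave below written, so the written part must be a perfect octave above concert — transpose each note up.
Fbb4 becomes Fbb5
B3 becomes B4
E4 becomes E5
F4 becomes F5
E4 becomes E5
D3 becomes D4

Fbb5 B4 E5 F5 E5 D4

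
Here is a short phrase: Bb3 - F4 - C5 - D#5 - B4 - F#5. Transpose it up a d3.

Dbb4 Abb4 Ebb5 F5 Db5 Ab5

Bb3 up a diminished third is Dbb4.
A diminished third up from F4 gives Abb4.
C5: a third up reaches E, and 2 semitones makes it Ebb5.
D#5: a third up reaches F, and 2 semitones makes it F5.
B4: a third up reaches D, and 2 semitones makes it Db5.
A diminished third up from F#5 gives Ab5.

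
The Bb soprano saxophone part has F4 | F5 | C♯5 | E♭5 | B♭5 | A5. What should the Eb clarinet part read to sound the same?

C4 C5 G#4 Bb4 F5 E5

First find concert pitch: the Bb soprano saxophone sounds a major second below written, so F4 F5 C♯5 E♭5 B♭5 A5 sounds Eb4 Eb5 B4 Db5 Ab5 G5.
Then write for Eb clarinet: it sounds a minor third above written, so the part must be a minor third below concert.
Eb4 → C4
Eb5 → C5
B4 → G#4
Db5 → Bb4
Ab5 → F5
G5 → E5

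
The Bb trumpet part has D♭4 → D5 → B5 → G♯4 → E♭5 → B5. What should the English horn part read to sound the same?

Gb4 G5 E6 C#5 Ab5 E6

First find concert pitch: the Bb trumpet sounds a major second below written, so D♭4 D5 B5 G♯4 E♭5 B5 sounds Cb4 C5 A5 F#4 Db5 A5.
Then write for English horn: it sounds a perfect fifth below written, so the part must be a perfect fifth above concert.
Cb4 → Gb4
C5 → G5
A5 → E6
F#4 → C#5
Db5 → Ab5
A5 → E6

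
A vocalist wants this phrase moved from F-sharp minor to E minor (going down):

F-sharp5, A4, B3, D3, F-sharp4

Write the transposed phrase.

E5 G4 A3 C3 E4

From F-sharp down to E is a major second; apply that to each pitch.
F#5 to E5
A4 to G4
B3 to A3
D3 to C3
F#4 to E4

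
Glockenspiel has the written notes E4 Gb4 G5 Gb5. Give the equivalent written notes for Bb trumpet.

First find concert pitch: the glockenspiel sounds a perfect fifteenth above written, so E4 Gb4 G5 Gb5 sounds E6 Gb6 G7 Gb7.
Then write for Bb trumpet: it sounds a major second below written, so the part must be a major second above concert.
E6 → F#6
Gb6 → Ab6
G7 → A7
Gb7 → Ab7

F#6 Ab6 A7 Ab7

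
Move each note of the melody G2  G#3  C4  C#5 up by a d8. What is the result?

Gb3 G4 Cb5 C6

G2 -> Gb3
G#3 -> G4
C4 -> Cb5
C#5 -> C6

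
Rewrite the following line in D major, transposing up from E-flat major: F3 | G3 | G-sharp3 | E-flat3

E4 F#4 F##4 D4

From E-flat up to D is a major seventh; apply that to each pitch.
F3 -> E4
G3 -> F#4
G#3 -> F##4
Eb3 -> D4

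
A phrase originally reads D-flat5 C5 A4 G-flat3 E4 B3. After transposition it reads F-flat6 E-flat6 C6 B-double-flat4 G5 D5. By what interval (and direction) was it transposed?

Take the first pair: Db5 → Fb6. D to F spans 10 letter names, so the interval is some kind of tenth.
Db5 to Fb6 is 15 semitones, which makes it a minor tenth; the second version is higher, so the direction is up.
Checking another pair — B3 → D5 — gives the same interval.

up a minor tenth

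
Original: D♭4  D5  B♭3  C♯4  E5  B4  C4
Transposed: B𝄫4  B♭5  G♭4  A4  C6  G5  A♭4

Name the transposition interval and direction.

From Db4 to Bbb4 is 6 letter names — a sixth of some quality.
Db4 to Bbb4 is 8 semitones, which makes it a minor sixth; the second version is higher, so the direction is up.
Checking another pair — C4 → Ab4 — gives the same interval.

up a minor sixth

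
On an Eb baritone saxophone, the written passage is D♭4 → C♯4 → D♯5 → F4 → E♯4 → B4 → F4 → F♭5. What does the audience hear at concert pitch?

The Eb baritone saxophone sounds a major thirteenth below written, so transpose each written note down a major thirteenth.
Db4 to Fb2
C#4 to E2
D#5 to F#3
F4 to Ab2
E#4 to G#2
B4 to D3
F4 to Ab2
Fb5 to Abb3

Fb2 E2 F#3 Ab2 G#2 D3 Ab2 Abb3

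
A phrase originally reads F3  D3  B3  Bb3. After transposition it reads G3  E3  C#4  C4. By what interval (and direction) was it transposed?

up a major second

Take the first pair: F3 → G3. F to G spans 2 letter names, so the interval is some kind of second.
F3 to G3 is 2 semitones, which makes it a major second; the second version is higher, so the direction is up.
Checking another pair — Bb3 → C4 — gives the same interval.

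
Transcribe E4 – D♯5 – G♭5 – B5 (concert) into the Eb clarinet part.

C#4 B#4 Eb5 G#5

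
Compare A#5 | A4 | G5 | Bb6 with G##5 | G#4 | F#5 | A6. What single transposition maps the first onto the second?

down a minor second

Take the first pair: A#5 → G##5. A to G spans 2 letter names, so the interval is some kind of second.
G##5 to A#5 is 1 semitone, which makes it a minor second; the second version is lower, so the direction is down.
Checking another pair — Bb6 → A6 — gives the same interval.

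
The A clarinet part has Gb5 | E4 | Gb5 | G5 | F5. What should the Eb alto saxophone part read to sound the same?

First find concert pitch: the A clarinet sounds a minor third below written, so Gb5 E4 Gb5 G5 F5 sounds Eb5 C#4 Eb5 E5 D5.
Then write for Eb alto saxophone: it sounds a major sixth below written, so the part must be a major sixth above concert.
Eb5 → C6
C#4 → A#4
Eb5 → C6
E5 → C#6
D5 → B5

C6 A#4 C6 C#6 B5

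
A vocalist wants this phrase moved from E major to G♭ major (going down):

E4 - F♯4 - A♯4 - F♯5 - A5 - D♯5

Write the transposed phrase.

From E down to G♭ is an augmented sixth; apply that to each pitch.
E4 → Gb3
F#4 → Ab3
A#4 → C4
F#5 → Ab4
A5 → Cb5
D#5 → F4

Gb3 Ab3 C4 Ab4 Cb5 F4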